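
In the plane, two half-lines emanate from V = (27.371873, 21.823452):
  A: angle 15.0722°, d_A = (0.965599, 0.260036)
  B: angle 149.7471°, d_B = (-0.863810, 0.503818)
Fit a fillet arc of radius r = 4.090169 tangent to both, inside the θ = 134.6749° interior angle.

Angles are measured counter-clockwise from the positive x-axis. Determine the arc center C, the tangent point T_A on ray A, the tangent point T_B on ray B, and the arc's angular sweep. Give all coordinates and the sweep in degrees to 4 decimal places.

center=(27.9573,26.2170) T_A=(29.0209,22.2675) T_B=(25.8966,22.6839) sweep=45.3251

bisector direction at 82.4096° = (0.132089,0.991238)
center distance |VC| = r/sin(θ/2) = 4.090169/sin(67.3375°) = 4.432394
C = V + |VC|·bis = (27.9573,26.2170)
T_A = V + ((C−V)·d_A)·d_A = V + 1.7078·d_A = (29.0209,22.2675)
T_B = V + ((C−V)·d_B)·d_B = V + 1.7078·d_B = (25.8966,22.6839)
sweep = 180° − θ = 45.3251°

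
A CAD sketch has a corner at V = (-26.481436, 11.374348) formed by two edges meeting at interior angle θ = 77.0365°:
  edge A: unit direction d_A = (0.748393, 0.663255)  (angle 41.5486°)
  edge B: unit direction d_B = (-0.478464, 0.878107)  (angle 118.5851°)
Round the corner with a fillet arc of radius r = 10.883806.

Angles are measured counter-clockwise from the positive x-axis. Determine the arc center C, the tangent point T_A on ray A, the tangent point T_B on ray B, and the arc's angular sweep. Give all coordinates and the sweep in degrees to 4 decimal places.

center=(-23.4667,28.5890) T_A=(-16.2480,20.4436) T_B=(-33.0239,23.3815) sweep=102.9635

bisector direction at 80.0669° = (0.172499,0.985010)
center distance |VC| = r/sin(θ/2) = 10.883806/sin(38.5183°) = 17.476617
C = V + |VC|·bis = (-23.4667,28.5890)
T_A = V + ((C−V)·d_A)·d_A = V + 13.6739·d_A = (-16.2480,20.4436)
T_B = V + ((C−V)·d_B)·d_B = V + 13.6739·d_B = (-33.0239,23.3815)
sweep = 180° − θ = 102.9635°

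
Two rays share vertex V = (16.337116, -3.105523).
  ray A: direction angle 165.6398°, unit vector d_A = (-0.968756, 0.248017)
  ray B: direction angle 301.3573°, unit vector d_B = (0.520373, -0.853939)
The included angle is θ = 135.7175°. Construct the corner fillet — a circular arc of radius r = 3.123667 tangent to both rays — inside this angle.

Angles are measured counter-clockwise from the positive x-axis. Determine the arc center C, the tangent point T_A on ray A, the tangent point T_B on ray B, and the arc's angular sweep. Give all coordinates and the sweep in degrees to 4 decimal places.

center=(14.3311,-5.8164) T_A=(15.1058,-2.7903) T_B=(16.9985,-4.1909) sweep=44.2825

bisector direction at 233.4985° = (-0.594843,-0.803842)
center distance |VC| = r/sin(θ/2) = 3.123667/sin(67.8588°) = 3.372353
C = V + |VC|·bis = (14.3311,-5.8164)
T_A = V + ((C−V)·d_A)·d_A = V + 1.2710·d_A = (15.1058,-2.7903)
T_B = V + ((C−V)·d_B)·d_B = V + 1.2710·d_B = (16.9985,-4.1909)
sweep = 180° − θ = 44.2825°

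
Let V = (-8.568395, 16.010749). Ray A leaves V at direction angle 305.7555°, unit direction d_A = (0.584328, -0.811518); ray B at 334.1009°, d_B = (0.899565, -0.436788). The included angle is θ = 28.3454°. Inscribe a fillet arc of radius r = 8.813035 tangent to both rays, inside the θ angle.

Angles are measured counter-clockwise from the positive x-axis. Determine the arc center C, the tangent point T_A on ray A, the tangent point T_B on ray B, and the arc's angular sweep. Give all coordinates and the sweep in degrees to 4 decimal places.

center=(18.9758,-7.1605) T_A=(11.8239,-12.3102) T_B=(22.8252,0.7674) sweep=151.6546

bisector direction at 319.9282° = (0.765238,-0.643747)
center distance |VC| = r/sin(θ/2) = 8.813035/sin(14.1727°) = 35.994278
C = V + |VC|·bis = (18.9758,-7.1605)
T_A = V + ((C−V)·d_A)·d_A = V + 34.8987·d_A = (11.8239,-12.3102)
T_B = V + ((C−V)·d_B)·d_B = V + 34.8987·d_B = (22.8252,0.7674)
sweep = 180° − θ = 151.6546°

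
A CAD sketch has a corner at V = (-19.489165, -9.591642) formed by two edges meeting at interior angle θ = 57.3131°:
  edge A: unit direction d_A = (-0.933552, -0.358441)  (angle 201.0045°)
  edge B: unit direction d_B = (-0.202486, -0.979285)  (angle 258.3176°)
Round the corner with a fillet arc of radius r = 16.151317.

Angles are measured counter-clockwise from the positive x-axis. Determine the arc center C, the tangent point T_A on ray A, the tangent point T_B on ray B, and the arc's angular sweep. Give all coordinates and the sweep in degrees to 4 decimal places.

bisector direction at 229.6611° = (-0.647308,-0.762228)
center distance |VC| = r/sin(θ/2) = 16.151317/sin(28.6565°) = 33.679578
C = V + |VC|·bis = (-41.2902,-35.2632)
T_A = V + ((C−V)·d_A)·d_A = V + 29.5542·d_A = (-47.0795,-20.1851)
T_B = V + ((C−V)·d_B)·d_B = V + 29.5542·d_B = (-25.4735,-38.5336)
sweep = 180° − θ = 122.6869°

center=(-41.2902,-35.2632) T_A=(-47.0795,-20.1851) T_B=(-25.4735,-38.5336) sweep=122.6869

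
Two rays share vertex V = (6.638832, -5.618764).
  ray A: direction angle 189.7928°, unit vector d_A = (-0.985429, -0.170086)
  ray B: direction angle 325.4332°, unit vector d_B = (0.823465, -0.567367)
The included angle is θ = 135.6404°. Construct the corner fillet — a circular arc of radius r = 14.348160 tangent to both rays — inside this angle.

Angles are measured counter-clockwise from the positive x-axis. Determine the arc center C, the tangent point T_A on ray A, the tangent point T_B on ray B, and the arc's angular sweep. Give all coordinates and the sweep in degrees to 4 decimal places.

center=(3.3150,-20.7528) T_A=(0.8746,-6.6137) T_B=(11.4557,-8.9376) sweep=44.3596

bisector direction at 257.6130° = (-0.214514,-0.976721)
center distance |VC| = r/sin(θ/2) = 14.348160/sin(67.8202°) = 15.494711
C = V + |VC|·bis = (3.3150,-20.7528)
T_A = V + ((C−V)·d_A)·d_A = V + 5.8495·d_A = (0.8746,-6.6137)
T_B = V + ((C−V)·d_B)·d_B = V + 5.8495·d_B = (11.4557,-8.9376)
sweep = 180° − θ = 44.3596°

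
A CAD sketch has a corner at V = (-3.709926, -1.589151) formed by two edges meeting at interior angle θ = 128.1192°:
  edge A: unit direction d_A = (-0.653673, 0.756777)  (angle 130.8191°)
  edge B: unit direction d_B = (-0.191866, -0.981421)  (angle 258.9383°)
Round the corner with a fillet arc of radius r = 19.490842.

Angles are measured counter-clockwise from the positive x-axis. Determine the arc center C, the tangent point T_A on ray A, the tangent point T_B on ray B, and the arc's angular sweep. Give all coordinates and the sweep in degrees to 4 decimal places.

bisector direction at 194.8787° = (-0.966472,-0.256774)
center distance |VC| = r/sin(θ/2) = 19.490842/sin(64.0596°) = 21.674564
C = V + |VC|·bis = (-24.6578,-7.1546)
T_A = V + ((C−V)·d_A)·d_A = V + 9.4812·d_A = (-9.9076,5.5860)
T_B = V + ((C−V)·d_B)·d_B = V + 9.4812·d_B = (-5.5291,-10.8942)
sweep = 180° − θ = 51.8808°

center=(-24.6578,-7.1546) T_A=(-9.9076,5.5860) T_B=(-5.5291,-10.8942) sweep=51.8808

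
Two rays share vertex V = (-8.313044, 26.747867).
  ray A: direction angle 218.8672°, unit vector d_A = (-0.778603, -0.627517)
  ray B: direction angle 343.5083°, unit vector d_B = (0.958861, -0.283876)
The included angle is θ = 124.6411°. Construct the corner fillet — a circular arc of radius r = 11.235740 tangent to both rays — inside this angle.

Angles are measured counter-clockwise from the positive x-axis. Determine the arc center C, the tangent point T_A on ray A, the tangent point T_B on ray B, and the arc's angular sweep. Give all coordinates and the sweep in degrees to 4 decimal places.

center=(-5.8513,14.3013) T_A=(-12.9019,23.0494) T_B=(-2.6618,25.0748) sweep=55.3589

bisector direction at 281.1877° = (0.194025,-0.980997)
center distance |VC| = r/sin(θ/2) = 11.235740/sin(62.3205°) = 12.687719
C = V + |VC|·bis = (-5.8513,14.3013)
T_A = V + ((C−V)·d_A)·d_A = V + 5.8938·d_A = (-12.9019,23.0494)
T_B = V + ((C−V)·d_B)·d_B = V + 5.8938·d_B = (-2.6618,25.0748)
sweep = 180° − θ = 55.3589°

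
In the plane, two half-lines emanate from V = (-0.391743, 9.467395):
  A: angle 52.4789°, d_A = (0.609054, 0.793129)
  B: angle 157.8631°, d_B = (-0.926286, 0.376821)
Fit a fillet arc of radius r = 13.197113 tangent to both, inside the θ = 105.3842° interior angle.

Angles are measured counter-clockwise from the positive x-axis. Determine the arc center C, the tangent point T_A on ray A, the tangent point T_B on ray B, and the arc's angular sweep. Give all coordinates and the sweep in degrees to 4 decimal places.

bisector direction at 105.1710° = (-0.261701,0.965149)
center distance |VC| = r/sin(θ/2) = 13.197113/sin(52.6921°) = 16.592004
C = V + |VC|·bis = (-4.7339,25.4812)
T_A = V + ((C−V)·d_A)·d_A = V + 10.0564·d_A = (5.7331,17.4434)
T_B = V + ((C−V)·d_B)·d_B = V + 10.0564·d_B = (-9.7068,13.2568)
sweep = 180° − θ = 74.6158°

center=(-4.7339,25.4812) T_A=(5.7331,17.4434) T_B=(-9.7068,13.2568) sweep=74.6158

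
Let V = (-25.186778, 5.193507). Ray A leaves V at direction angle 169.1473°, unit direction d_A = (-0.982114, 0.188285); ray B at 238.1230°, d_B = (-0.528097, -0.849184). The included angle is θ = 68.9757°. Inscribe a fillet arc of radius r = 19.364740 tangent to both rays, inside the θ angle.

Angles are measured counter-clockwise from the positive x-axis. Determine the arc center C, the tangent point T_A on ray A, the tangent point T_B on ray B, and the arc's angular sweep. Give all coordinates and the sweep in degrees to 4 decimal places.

center=(-56.5174,-8.5174) T_A=(-52.8713,10.5010) T_B=(-40.0731,-18.7439) sweep=111.0243

bisector direction at 203.6352° = (-0.916117,-0.400911)
center distance |VC| = r/sin(θ/2) = 19.364740/sin(34.4879°) = 34.199336
C = V + |VC|·bis = (-56.5174,-8.5174)
T_A = V + ((C−V)·d_A)·d_A = V + 28.1887·d_A = (-52.8713,10.5010)
T_B = V + ((C−V)·d_B)·d_B = V + 28.1887·d_B = (-40.0731,-18.7439)
sweep = 180° − θ = 111.0243°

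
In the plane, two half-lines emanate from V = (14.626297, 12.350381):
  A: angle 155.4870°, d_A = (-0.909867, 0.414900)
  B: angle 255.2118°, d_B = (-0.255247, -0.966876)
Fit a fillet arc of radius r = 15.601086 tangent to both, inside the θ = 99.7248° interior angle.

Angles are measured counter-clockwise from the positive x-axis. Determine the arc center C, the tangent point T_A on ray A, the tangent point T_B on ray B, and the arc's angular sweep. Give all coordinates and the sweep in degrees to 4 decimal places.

bisector direction at 205.3494° = (-0.903714,-0.428137)
center distance |VC| = r/sin(θ/2) = 15.601086/sin(49.8624°) = 20.406953
C = V + |VC|·bis = (-3.8157,3.6134)
T_A = V + ((C−V)·d_A)·d_A = V + 13.1548·d_A = (2.6571,17.8083)
T_B = V + ((C−V)·d_B)·d_B = V + 13.1548·d_B = (11.2686,-0.3687)
sweep = 180° − θ = 80.2752°

center=(-3.8157,3.6134) T_A=(2.6571,17.8083) T_B=(11.2686,-0.3687) sweep=80.2752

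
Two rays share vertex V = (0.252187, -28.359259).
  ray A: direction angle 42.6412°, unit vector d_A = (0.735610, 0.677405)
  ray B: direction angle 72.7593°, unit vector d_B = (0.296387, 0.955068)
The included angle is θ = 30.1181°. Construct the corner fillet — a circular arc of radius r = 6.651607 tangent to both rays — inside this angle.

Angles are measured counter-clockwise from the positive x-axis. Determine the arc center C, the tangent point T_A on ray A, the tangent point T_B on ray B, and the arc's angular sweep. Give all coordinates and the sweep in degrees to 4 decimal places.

bisector direction at 57.7002° = (0.534349,0.845264)
center distance |VC| = r/sin(θ/2) = 6.651607/sin(15.0590°) = 25.601379
C = V + |VC|·bis = (13.9322,-6.7193)
T_A = V + ((C−V)·d_A)·d_A = V + 24.7222·d_A = (18.4381,-11.6123)
T_B = V + ((C−V)·d_B)·d_B = V + 24.7222·d_B = (7.5795,-4.7479)
sweep = 180° − θ = 149.8819°

center=(13.9322,-6.7193) T_A=(18.4381,-11.6123) T_B=(7.5795,-4.7479) sweep=149.8819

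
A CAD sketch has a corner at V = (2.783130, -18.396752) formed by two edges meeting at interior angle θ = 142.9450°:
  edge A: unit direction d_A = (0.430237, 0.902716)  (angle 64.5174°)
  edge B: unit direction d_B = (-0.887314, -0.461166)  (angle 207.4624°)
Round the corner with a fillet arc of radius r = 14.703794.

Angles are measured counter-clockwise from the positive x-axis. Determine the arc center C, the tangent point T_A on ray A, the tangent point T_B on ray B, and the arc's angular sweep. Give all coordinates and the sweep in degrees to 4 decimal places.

bisector direction at 135.9899° = (-0.719217,0.694785)
center distance |VC| = r/sin(θ/2) = 14.703794/sin(71.4725°) = 15.507530
C = V + |VC|·bis = (-8.3702,-7.6224)
T_A = V + ((C−V)·d_A)·d_A = V + 4.9277·d_A = (4.9032,-13.9485)
T_B = V + ((C−V)·d_B)·d_B = V + 4.9277·d_B = (-1.5893,-20.6692)
sweep = 180° − θ = 37.0550°

center=(-8.3702,-7.6224) T_A=(4.9032,-13.9485) T_B=(-1.5893,-20.6692) sweep=37.0550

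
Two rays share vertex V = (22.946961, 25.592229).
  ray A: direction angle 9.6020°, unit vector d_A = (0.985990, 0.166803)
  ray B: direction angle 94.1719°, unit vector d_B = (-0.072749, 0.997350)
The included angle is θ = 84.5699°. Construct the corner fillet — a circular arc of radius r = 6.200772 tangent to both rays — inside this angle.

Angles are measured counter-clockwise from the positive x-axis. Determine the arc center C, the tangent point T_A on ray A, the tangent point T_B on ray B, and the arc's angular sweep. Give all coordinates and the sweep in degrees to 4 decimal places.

center=(28.6353,32.8434) T_A=(29.6696,26.7295) T_B=(22.4509,32.3923) sweep=95.4301

bisector direction at 51.8870° = (0.617215,0.786794)
center distance |VC| = r/sin(θ/2) = 6.200772/sin(42.2850°) = 9.216118
C = V + |VC|·bis = (28.6353,32.8434)
T_A = V + ((C−V)·d_A)·d_A = V + 6.8182·d_A = (29.6696,26.7295)
T_B = V + ((C−V)·d_B)·d_B = V + 6.8182·d_B = (22.4509,32.3923)
sweep = 180° − θ = 95.4301°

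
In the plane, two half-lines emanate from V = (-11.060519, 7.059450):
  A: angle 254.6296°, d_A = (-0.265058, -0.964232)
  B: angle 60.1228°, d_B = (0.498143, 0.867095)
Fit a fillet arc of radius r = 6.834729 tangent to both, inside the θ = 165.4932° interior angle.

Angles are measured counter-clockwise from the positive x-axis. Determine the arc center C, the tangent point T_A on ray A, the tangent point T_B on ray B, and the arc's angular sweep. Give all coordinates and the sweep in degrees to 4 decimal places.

center=(-4.7008,4.4091) T_A=(-11.2911,6.2207) T_B=(-10.6272,7.8137) sweep=14.5068

bisector direction at 337.3762° = (0.923051,-0.384679)
center distance |VC| = r/sin(θ/2) = 6.834729/sin(82.7466°) = 6.889865
C = V + |VC|·bis = (-4.7008,4.4091)
T_A = V + ((C−V)·d_A)·d_A = V + 0.8699·d_A = (-11.2911,6.2207)
T_B = V + ((C−V)·d_B)·d_B = V + 0.8699·d_B = (-10.6272,7.8137)
sweep = 180° − θ = 14.5068°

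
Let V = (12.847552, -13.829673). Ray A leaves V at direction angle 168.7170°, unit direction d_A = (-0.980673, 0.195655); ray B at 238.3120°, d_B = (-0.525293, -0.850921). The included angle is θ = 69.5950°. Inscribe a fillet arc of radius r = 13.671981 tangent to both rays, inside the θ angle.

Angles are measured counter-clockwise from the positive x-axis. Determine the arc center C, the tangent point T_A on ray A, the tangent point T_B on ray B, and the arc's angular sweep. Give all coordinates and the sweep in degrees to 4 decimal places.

center=(-9.1204,-23.3882) T_A=(-6.4455,-9.9805) T_B=(2.5133,-30.5700) sweep=110.4050

bisector direction at 203.5145° = (-0.916959,-0.398981)
center distance |VC| = r/sin(θ/2) = 13.671981/sin(34.7975°) = 23.957446
C = V + |VC|·bis = (-9.1204,-23.3882)
T_A = V + ((C−V)·d_A)·d_A = V + 19.6732·d_A = (-6.4455,-9.9805)
T_B = V + ((C−V)·d_B)·d_B = V + 19.6732·d_B = (2.5133,-30.5700)
sweep = 180° − θ = 110.4050°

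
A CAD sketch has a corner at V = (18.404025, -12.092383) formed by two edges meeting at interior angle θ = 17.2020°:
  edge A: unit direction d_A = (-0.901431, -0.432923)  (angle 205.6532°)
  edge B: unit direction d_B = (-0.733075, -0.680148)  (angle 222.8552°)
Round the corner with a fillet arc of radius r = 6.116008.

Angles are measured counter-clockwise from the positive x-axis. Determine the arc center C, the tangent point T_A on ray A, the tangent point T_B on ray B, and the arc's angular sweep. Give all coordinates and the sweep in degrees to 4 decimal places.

center=(-15.3980,-35.1110) T_A=(-18.0457,-29.5978) T_B=(-11.2382,-39.5945) sweep=162.7980

bisector direction at 214.2542° = (-0.826548,-0.562866)
center distance |VC| = r/sin(θ/2) = 6.116008/sin(8.6010°) = 40.895364
C = V + |VC|·bis = (-15.3980,-35.1110)
T_A = V + ((C−V)·d_A)·d_A = V + 40.4354·d_A = (-18.0457,-29.5978)
T_B = V + ((C−V)·d_B)·d_B = V + 40.4354·d_B = (-11.2382,-39.5945)
sweep = 180° − θ = 162.7980°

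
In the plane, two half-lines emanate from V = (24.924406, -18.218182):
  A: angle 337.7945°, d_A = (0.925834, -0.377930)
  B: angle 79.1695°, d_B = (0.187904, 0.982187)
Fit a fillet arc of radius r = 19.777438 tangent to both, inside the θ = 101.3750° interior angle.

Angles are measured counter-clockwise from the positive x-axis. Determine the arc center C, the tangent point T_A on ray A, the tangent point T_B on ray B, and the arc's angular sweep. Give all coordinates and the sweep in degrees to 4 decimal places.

center=(47.3926,-6.0281) T_A=(39.9182,-24.3387) T_B=(27.9675,-2.3118) sweep=78.6250

bisector direction at 28.4820° = (0.878967,0.476883)
center distance |VC| = r/sin(θ/2) = 19.777438/sin(50.6875°) = 25.562087
C = V + |VC|·bis = (47.3926,-6.0281)
T_A = V + ((C−V)·d_A)·d_A = V + 16.1949·d_A = (39.9182,-24.3387)
T_B = V + ((C−V)·d_B)·d_B = V + 16.1949·d_B = (27.9675,-2.3118)
sweep = 180° − θ = 78.6250°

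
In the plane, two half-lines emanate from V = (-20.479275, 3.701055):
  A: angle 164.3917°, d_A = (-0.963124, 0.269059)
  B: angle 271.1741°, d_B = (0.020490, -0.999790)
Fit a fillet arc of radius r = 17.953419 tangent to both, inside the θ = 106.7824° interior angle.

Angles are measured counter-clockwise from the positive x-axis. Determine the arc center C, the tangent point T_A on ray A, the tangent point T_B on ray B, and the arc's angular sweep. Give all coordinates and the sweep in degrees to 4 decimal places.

center=(-38.1556,-10.0017) T_A=(-33.3251,7.2897) T_B=(-20.2060,-9.6338) sweep=73.2176

bisector direction at 217.7829° = (-0.790338,-0.612671)
center distance |VC| = r/sin(θ/2) = 17.953419/sin(53.3912°) = 22.365566
C = V + |VC|·bis = (-38.1556,-10.0017)
T_A = V + ((C−V)·d_A)·d_A = V + 13.3377·d_A = (-33.3251,7.2897)
T_B = V + ((C−V)·d_B)·d_B = V + 13.3377·d_B = (-20.2060,-9.6338)
sweep = 180° − θ = 73.2176°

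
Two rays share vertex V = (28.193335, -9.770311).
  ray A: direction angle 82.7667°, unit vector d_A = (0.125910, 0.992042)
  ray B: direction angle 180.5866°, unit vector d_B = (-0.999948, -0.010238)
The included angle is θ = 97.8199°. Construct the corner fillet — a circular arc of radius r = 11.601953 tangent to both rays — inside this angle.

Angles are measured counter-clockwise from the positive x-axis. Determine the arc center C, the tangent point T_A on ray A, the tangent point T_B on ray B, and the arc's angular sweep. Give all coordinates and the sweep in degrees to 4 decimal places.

bisector direction at 131.6766° = (-0.664926,0.746909)
center distance |VC| = r/sin(θ/2) = 11.601953/sin(48.9100°) = 15.393789
C = V + |VC|·bis = (17.9576,1.7275)
T_A = V + ((C−V)·d_A)·d_A = V + 10.1175·d_A = (29.4672,0.2667)
T_B = V + ((C−V)·d_B)·d_B = V + 10.1175·d_B = (18.0764,-9.8739)
sweep = 180° − θ = 82.1801°

center=(17.9576,1.7275) T_A=(29.4672,0.2667) T_B=(18.0764,-9.8739) sweep=82.1801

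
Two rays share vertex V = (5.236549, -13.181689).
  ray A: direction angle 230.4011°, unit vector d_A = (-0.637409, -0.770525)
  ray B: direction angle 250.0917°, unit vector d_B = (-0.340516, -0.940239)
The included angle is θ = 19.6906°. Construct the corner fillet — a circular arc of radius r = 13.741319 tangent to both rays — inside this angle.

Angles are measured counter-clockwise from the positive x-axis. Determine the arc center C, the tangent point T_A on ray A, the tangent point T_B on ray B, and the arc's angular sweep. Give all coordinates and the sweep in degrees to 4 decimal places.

center=(-34.6458,-82.9511) T_A=(-45.2338,-74.1922) T_B=(-21.7256,-87.6302) sweep=160.3094

bisector direction at 240.2464° = (-0.496271,-0.868168)
center distance |VC| = r/sin(θ/2) = 13.741319/sin(9.8453°) = 80.363975
C = V + |VC|·bis = (-34.6458,-82.9511)
T_A = V + ((C−V)·d_A)·d_A = V + 79.1805·d_A = (-45.2338,-74.1922)
T_B = V + ((C−V)·d_B)·d_B = V + 79.1805·d_B = (-21.7256,-87.6302)
sweep = 180° − θ = 160.3094°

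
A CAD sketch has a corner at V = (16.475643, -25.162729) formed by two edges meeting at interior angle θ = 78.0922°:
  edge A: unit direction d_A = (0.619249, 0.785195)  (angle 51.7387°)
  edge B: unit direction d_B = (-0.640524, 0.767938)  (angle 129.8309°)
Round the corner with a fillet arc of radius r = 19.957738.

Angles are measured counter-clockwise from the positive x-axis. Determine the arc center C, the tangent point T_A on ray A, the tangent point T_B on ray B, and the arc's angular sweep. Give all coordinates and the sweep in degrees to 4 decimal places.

bisector direction at 90.7848° = (-0.013697,0.999906)
center distance |VC| = r/sin(θ/2) = 19.957738/sin(39.0461°) = 31.681691
C = V + |VC|·bis = (16.0417,6.5160)
T_A = V + ((C−V)·d_A)·d_A = V + 24.6052·d_A = (31.7124,-5.8428)
T_B = V + ((C−V)·d_B)·d_B = V + 24.6052·d_B = (0.7154,-6.2674)
sweep = 180° − θ = 101.9078°

center=(16.0417,6.5160) T_A=(31.7124,-5.8428) T_B=(0.7154,-6.2674) sweep=101.9078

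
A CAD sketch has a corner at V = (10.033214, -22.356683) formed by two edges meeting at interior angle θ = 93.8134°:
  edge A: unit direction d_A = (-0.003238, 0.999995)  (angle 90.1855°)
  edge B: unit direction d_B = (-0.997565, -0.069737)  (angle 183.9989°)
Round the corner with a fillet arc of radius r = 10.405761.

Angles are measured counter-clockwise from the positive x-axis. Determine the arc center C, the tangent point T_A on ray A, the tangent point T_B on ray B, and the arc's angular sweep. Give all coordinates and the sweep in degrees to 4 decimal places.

bisector direction at 137.0922° = (-0.732450,0.680821)
center distance |VC| = r/sin(θ/2) = 10.405761/sin(46.9067°) = 14.249740
C = V + |VC|·bis = (-0.4040,-12.6552)
T_A = V + ((C−V)·d_A)·d_A = V + 9.7353·d_A = (10.0017,-12.6215)
T_B = V + ((C−V)·d_B)·d_B = V + 9.7353·d_B = (0.3217,-23.0356)
sweep = 180° − θ = 86.1866°

center=(-0.4040,-12.6552) T_A=(10.0017,-12.6215) T_B=(0.3217,-23.0356) sweep=86.1866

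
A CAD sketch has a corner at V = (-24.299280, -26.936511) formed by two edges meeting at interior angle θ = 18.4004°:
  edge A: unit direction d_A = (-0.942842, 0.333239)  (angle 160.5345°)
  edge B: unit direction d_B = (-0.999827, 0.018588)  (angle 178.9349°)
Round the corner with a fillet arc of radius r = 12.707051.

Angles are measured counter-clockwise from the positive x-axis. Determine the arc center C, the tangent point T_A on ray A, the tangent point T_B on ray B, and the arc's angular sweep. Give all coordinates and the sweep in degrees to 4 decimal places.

bisector direction at 169.7347° = (-0.983993,0.178206)
center distance |VC| = r/sin(θ/2) = 12.707051/sin(9.2002°) = 79.476374
C = V + |VC|·bis = (-102.5035,-12.7733)
T_A = V + ((C−V)·d_A)·d_A = V + 78.4540·d_A = (-98.2690,-0.7926)
T_B = V + ((C−V)·d_B)·d_B = V + 78.4540·d_B = (-102.7397,-25.4782)
sweep = 180° − θ = 161.5996°

center=(-102.5035,-12.7733) T_A=(-98.2690,-0.7926) T_B=(-102.7397,-25.4782) sweep=161.5996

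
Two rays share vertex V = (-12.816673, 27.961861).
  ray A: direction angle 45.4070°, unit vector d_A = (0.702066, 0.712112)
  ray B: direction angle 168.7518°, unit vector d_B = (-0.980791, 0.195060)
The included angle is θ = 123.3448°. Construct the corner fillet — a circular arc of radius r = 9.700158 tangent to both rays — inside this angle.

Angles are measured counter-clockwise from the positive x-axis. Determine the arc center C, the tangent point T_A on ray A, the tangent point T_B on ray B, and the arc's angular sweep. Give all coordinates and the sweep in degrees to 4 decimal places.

bisector direction at 107.0794° = (-0.293697,0.955899)
center distance |VC| = r/sin(θ/2) = 9.700158/sin(61.6724°) = 11.019790
C = V + |VC|·bis = (-16.0531,38.4957)
T_A = V + ((C−V)·d_A)·d_A = V + 5.2290·d_A = (-9.1456,31.6855)
T_B = V + ((C−V)·d_B)·d_B = V + 5.2290·d_B = (-17.9453,28.9818)
sweep = 180° − θ = 56.6552°

center=(-16.0531,38.4957) T_A=(-9.1456,31.6855) T_B=(-17.9453,28.9818) sweep=56.6552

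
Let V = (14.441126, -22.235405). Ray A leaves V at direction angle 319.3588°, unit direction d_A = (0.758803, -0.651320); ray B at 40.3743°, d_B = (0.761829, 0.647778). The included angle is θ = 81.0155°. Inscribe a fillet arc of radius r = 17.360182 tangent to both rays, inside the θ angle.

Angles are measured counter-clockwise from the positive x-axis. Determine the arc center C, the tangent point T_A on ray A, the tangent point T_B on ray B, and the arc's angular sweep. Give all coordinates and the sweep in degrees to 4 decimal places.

bisector direction at 359.8665° = (0.999997,-0.002329)
center distance |VC| = r/sin(θ/2) = 17.360182/sin(40.5078°) = 26.726438
C = V + |VC|·bis = (41.1675,-22.2977)
T_A = V + ((C−V)·d_A)·d_A = V + 20.3206·d_A = (29.8605,-35.4706)
T_B = V + ((C−V)·d_B)·d_B = V + 20.3206·d_B = (29.9219,-9.0722)
sweep = 180° − θ = 98.9845°

center=(41.1675,-22.2977) T_A=(29.8605,-35.4706) T_B=(29.9219,-9.0722) sweep=98.9845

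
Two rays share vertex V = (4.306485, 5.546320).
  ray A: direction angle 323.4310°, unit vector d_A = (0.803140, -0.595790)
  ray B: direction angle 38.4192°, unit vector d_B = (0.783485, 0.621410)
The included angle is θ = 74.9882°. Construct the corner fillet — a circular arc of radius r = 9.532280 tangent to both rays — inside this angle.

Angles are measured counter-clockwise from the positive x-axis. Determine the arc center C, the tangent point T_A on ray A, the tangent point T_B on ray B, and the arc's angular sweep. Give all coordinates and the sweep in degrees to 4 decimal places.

bisector direction at 0.9251° = (0.999870,0.016145)
center distance |VC| = r/sin(θ/2) = 9.532280/sin(37.4941°) = 15.660584
C = V + |VC|·bis = (19.9650,5.7992)
T_A = V + ((C−V)·d_A)·d_A = V + 12.4254·d_A = (14.2858,-1.8566)
T_B = V + ((C−V)·d_B)·d_B = V + 12.4254·d_B = (14.0416,13.2676)
sweep = 180° − θ = 105.0118°

center=(19.9650,5.7992) T_A=(14.2858,-1.8566) T_B=(14.0416,13.2676) sweep=105.0118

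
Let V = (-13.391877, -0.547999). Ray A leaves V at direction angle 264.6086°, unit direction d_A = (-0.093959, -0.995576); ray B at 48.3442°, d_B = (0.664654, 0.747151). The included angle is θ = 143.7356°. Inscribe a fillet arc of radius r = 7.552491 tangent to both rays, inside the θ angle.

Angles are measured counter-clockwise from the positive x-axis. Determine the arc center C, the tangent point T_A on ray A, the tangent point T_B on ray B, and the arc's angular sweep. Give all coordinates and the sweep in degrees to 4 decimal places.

center=(-6.1052,-3.7199) T_A=(-13.6243,-3.0103) T_B=(-11.7480,1.2999) sweep=36.2644

bisector direction at 336.4764° = (0.916896,-0.399127)
center distance |VC| = r/sin(θ/2) = 7.552491/sin(71.8678°) = 7.947138
C = V + |VC|·bis = (-6.1052,-3.7199)
T_A = V + ((C−V)·d_A)·d_A = V + 2.4732·d_A = (-13.6243,-3.0103)
T_B = V + ((C−V)·d_B)·d_B = V + 2.4732·d_B = (-11.7480,1.2999)
sweep = 180° − θ = 36.2644°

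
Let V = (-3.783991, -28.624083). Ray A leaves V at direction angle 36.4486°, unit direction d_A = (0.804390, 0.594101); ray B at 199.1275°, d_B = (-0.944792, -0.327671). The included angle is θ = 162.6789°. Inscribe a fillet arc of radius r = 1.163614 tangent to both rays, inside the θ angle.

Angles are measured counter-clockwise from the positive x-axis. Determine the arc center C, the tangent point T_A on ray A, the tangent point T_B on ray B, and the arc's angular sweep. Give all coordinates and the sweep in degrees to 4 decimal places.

bisector direction at 117.7880° = (-0.466202,0.884678)
center distance |VC| = r/sin(θ/2) = 1.163614/sin(81.3394°) = 1.177035
C = V + |VC|·bis = (-4.3327,-27.5828)
T_A = V + ((C−V)·d_A)·d_A = V + 0.1772·d_A = (-3.6414,-28.5188)
T_B = V + ((C−V)·d_B)·d_B = V + 0.1772·d_B = (-3.9514,-28.6822)
sweep = 180° − θ = 17.3211°

center=(-4.3327,-27.5828) T_A=(-3.6414,-28.5188) T_B=(-3.9514,-28.6822) sweep=17.3211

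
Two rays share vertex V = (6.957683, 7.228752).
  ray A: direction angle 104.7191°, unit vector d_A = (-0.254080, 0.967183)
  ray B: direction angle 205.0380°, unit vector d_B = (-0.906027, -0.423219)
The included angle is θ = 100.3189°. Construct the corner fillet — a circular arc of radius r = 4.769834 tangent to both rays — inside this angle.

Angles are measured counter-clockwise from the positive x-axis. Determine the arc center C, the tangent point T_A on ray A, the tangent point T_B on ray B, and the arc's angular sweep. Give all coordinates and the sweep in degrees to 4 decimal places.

bisector direction at 154.8785° = (-0.905410,0.424538)
center distance |VC| = r/sin(θ/2) = 4.769834/sin(50.1594°) = 6.212094
C = V + |VC|·bis = (1.3332,9.8660)
T_A = V + ((C−V)·d_A)·d_A = V + 3.9798·d_A = (5.9465,11.0779)
T_B = V + ((C−V)·d_B)·d_B = V + 3.9798·d_B = (3.3519,5.5444)
sweep = 180° − θ = 79.6811°

center=(1.3332,9.8660) T_A=(5.9465,11.0779) T_B=(3.3519,5.5444) sweep=79.6811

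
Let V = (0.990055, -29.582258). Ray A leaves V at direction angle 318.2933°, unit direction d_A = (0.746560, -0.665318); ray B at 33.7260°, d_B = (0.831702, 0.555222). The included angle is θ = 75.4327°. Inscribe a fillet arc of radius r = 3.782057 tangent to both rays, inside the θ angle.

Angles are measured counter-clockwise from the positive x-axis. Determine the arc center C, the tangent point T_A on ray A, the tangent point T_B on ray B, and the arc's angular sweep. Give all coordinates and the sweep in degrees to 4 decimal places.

bisector direction at 356.0097° = (0.997576,-0.069588)
center distance |VC| = r/sin(θ/2) = 3.782057/sin(37.7163°) = 6.182329
C = V + |VC|·bis = (7.1574,-30.0125)
T_A = V + ((C−V)·d_A)·d_A = V + 4.8905·d_A = (4.6411,-32.8360)
T_B = V + ((C−V)·d_B)·d_B = V + 4.8905·d_B = (5.0575,-26.8669)
sweep = 180° − θ = 104.5673°

center=(7.1574,-30.0125) T_A=(4.6411,-32.8360) T_B=(5.0575,-26.8669) sweep=104.5673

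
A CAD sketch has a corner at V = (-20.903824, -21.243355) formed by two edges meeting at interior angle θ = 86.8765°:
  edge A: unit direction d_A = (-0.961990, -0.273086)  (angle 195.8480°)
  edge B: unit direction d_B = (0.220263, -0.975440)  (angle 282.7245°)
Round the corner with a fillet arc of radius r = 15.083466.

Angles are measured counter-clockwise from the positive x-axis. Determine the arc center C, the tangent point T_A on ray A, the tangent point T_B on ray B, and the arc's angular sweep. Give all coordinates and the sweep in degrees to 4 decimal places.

center=(-32.1083,-40.1035) T_A=(-36.2274,-25.5933) T_B=(-17.3952,-36.7811) sweep=93.1235

bisector direction at 239.2862° = (-0.510749,-0.859730)
center distance |VC| = r/sin(θ/2) = 15.083466/sin(43.4382°) = 21.937276
C = V + |VC|·bis = (-32.1083,-40.1035)
T_A = V + ((C−V)·d_A)·d_A = V + 15.9290·d_A = (-36.2274,-25.5933)
T_B = V + ((C−V)·d_B)·d_B = V + 15.9290·d_B = (-17.3952,-36.7811)
sweep = 180° − θ = 93.1235°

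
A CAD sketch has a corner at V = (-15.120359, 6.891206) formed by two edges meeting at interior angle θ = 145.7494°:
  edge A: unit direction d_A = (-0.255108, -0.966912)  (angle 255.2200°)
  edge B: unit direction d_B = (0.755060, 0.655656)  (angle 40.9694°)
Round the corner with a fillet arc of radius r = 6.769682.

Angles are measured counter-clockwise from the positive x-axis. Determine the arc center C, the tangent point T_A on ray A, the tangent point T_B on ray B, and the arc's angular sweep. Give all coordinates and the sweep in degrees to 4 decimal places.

bisector direction at 328.0947° = (0.848923,-0.528517)
center distance |VC| = r/sin(θ/2) = 6.769682/sin(72.8747°) = 7.083754
C = V + |VC|·bis = (-9.1068,3.1473)
T_A = V + ((C−V)·d_A)·d_A = V + 2.0859·d_A = (-15.6525,4.8743)
T_B = V + ((C−V)·d_B)·d_B = V + 2.0859·d_B = (-13.5454,8.2588)
sweep = 180° − θ = 34.2506°

center=(-9.1068,3.1473) T_A=(-15.6525,4.8743) T_B=(-13.5454,8.2588) sweep=34.2506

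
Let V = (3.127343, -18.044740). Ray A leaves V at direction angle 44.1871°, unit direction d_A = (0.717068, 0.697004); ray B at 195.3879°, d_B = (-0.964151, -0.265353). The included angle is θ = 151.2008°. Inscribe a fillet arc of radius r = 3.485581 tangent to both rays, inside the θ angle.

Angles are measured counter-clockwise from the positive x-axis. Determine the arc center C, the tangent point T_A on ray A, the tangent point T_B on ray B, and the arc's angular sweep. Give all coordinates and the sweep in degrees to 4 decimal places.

bisector direction at 119.7875° = (-0.496785,0.867874)
center distance |VC| = r/sin(θ/2) = 3.485581/sin(75.6004°) = 3.598632
C = V + |VC|·bis = (1.3396,-14.9216)
T_A = V + ((C−V)·d_A)·d_A = V + 0.8949·d_A = (3.7691,-17.4210)
T_B = V + ((C−V)·d_B)·d_B = V + 0.8949·d_B = (2.2645,-18.2822)
sweep = 180° − θ = 28.7992°

center=(1.3396,-14.9216) T_A=(3.7691,-17.4210) T_B=(2.2645,-18.2822) sweep=28.7992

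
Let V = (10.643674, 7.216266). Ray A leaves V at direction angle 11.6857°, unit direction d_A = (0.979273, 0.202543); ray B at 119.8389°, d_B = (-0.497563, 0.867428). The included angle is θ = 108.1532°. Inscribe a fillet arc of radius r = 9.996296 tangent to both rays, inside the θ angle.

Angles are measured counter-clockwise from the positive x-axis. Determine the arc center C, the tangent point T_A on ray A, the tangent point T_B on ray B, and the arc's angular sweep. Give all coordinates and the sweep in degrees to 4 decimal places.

bisector direction at 65.7623° = (0.410523,0.911850)
center distance |VC| = r/sin(θ/2) = 9.996296/sin(54.0766°) = 12.344122
C = V + |VC|·bis = (15.7112,18.4723)
T_A = V + ((C−V)·d_A)·d_A = V + 7.2423·d_A = (17.7359,8.6831)
T_B = V + ((C−V)·d_B)·d_B = V + 7.2423·d_B = (7.0402,13.4985)
sweep = 180° − θ = 71.8468°

center=(15.7112,18.4723) T_A=(17.7359,8.6831) T_B=(7.0402,13.4985) sweep=71.8468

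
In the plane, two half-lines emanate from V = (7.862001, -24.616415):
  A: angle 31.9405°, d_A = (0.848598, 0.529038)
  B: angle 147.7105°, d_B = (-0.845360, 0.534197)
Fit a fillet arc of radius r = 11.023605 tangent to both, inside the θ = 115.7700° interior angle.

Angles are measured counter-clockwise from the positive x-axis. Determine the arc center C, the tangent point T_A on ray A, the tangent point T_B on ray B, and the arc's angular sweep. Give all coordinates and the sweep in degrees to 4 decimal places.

bisector direction at 89.8255° = (0.003046,0.999995)
center distance |VC| = r/sin(θ/2) = 11.023605/sin(57.8850°) = 13.015147
C = V + |VC|·bis = (7.9016,-11.6013)
T_A = V + ((C−V)·d_A)·d_A = V + 6.9191·d_A = (13.7335,-20.9559)
T_B = V + ((C−V)·d_B)·d_B = V + 6.9191·d_B = (2.0129,-20.9202)
sweep = 180° − θ = 64.2300°

center=(7.9016,-11.6013) T_A=(13.7335,-20.9559) T_B=(2.0129,-20.9202) sweep=64.2300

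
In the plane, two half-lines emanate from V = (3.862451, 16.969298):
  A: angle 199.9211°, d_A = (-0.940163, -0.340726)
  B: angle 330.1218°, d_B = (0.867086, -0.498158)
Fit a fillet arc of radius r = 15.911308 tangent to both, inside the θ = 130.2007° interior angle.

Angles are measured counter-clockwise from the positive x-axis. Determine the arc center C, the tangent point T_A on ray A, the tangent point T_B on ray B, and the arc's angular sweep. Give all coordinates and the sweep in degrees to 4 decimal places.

center=(2.3401,-0.5064) T_A=(-3.0813,14.4528) T_B=(10.2665,13.2901) sweep=49.7993

bisector direction at 265.0214° = (-0.086783,-0.996227)
center distance |VC| = r/sin(θ/2) = 15.911308/sin(65.1004°) = 17.541886
C = V + |VC|·bis = (2.3401,-0.5064)
T_A = V + ((C−V)·d_A)·d_A = V + 7.3857·d_A = (-3.0813,14.4528)
T_B = V + ((C−V)·d_B)·d_B = V + 7.3857·d_B = (10.2665,13.2901)
sweep = 180° − θ = 49.7993°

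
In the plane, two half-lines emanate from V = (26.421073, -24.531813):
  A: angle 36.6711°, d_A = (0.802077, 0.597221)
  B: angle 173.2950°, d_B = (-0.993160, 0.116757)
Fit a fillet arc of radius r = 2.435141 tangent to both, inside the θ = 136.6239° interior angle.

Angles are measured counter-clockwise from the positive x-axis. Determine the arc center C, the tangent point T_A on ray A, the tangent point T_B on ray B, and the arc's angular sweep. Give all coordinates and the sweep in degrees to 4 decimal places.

center=(25.7435,-22.0003) T_A=(27.1979,-23.9534) T_B=(25.4592,-24.4187) sweep=43.3761

bisector direction at 104.9831° = (-0.258533,0.966002)
center distance |VC| = r/sin(θ/2) = 2.435141/sin(68.3119°) = 2.620658
C = V + |VC|·bis = (25.7435,-22.0003)
T_A = V + ((C−V)·d_A)·d_A = V + 0.9685·d_A = (27.1979,-23.9534)
T_B = V + ((C−V)·d_B)·d_B = V + 0.9685·d_B = (25.4592,-24.4187)
sweep = 180° − θ = 43.3761°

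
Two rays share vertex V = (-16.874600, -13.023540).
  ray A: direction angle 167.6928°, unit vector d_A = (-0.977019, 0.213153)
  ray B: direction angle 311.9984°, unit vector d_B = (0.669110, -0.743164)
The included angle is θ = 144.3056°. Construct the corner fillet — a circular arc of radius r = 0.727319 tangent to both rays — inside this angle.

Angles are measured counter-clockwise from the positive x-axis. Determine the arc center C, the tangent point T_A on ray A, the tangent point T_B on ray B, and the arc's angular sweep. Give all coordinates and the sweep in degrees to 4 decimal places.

bisector direction at 239.8456° = (-0.502332,-0.864675)
center distance |VC| = r/sin(θ/2) = 0.727319/sin(72.1528°) = 0.764089
C = V + |VC|·bis = (-17.2584,-13.6842)
T_A = V + ((C−V)·d_A)·d_A = V + 0.2342·d_A = (-17.1034,-12.9736)
T_B = V + ((C−V)·d_B)·d_B = V + 0.2342·d_B = (-16.7179,-13.1976)
sweep = 180° − θ = 35.6944°

center=(-17.2584,-13.6842) T_A=(-17.1034,-12.9736) T_B=(-16.7179,-13.1976) sweep=35.6944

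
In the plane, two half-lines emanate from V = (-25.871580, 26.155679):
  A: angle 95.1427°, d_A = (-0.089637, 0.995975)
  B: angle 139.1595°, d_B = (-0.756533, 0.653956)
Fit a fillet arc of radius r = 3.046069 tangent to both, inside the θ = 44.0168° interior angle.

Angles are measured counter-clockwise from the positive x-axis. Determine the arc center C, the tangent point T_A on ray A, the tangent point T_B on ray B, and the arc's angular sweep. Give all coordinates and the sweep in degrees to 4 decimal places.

bisector direction at 117.1511° = (-0.456339,0.889806)
center distance |VC| = r/sin(θ/2) = 3.046069/sin(22.0084°) = 8.128432
C = V + |VC|·bis = (-29.5809,33.3884)
T_A = V + ((C−V)·d_A)·d_A = V + 7.5361·d_A = (-26.5471,33.6614)
T_B = V + ((C−V)·d_B)·d_B = V + 7.5361·d_B = (-31.5729,31.0840)
sweep = 180° − θ = 135.9832°

center=(-29.5809,33.3884) T_A=(-26.5471,33.6614) T_B=(-31.5729,31.0840) sweep=135.9832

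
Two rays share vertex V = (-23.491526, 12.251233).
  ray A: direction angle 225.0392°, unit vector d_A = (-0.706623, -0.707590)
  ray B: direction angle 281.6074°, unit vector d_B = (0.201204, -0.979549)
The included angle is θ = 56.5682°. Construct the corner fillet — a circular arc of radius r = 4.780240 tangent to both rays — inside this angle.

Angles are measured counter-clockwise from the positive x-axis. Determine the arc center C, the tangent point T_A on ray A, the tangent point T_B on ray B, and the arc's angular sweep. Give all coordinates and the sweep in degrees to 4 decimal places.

center=(-26.3866,2.5873) T_A=(-29.7690,5.9652) T_B=(-21.7041,3.5491) sweep=123.4318

bisector direction at 253.3233° = (-0.286971,-0.957939)
center distance |VC| = r/sin(θ/2) = 4.780240/sin(28.2841°) = 10.088218
C = V + |VC|·bis = (-26.3866,2.5873)
T_A = V + ((C−V)·d_A)·d_A = V + 8.8838·d_A = (-29.7690,5.9652)
T_B = V + ((C−V)·d_B)·d_B = V + 8.8838·d_B = (-21.7041,3.5491)
sweep = 180° − θ = 123.4318°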